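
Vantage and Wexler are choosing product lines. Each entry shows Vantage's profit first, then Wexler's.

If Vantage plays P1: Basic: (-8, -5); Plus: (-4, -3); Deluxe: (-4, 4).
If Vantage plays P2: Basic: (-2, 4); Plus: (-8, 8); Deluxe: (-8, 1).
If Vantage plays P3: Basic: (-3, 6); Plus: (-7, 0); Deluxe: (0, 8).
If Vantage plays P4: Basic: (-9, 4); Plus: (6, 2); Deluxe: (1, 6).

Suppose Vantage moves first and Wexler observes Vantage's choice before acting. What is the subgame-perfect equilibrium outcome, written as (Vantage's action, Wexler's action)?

(P4, Deluxe)

Solve by backward induction (Vantage leads).
- P1 → Wexler plays Deluxe (best of -5, -3, 4); Vantage gets -4.
- P2 → Wexler plays Plus (best of 4, 8, 1); Vantage gets -8.
- P3 → Wexler plays Deluxe (best of 6, 0, 8); Vantage gets 0.
- P4 → Wexler plays Deluxe (best of 4, 2, 6); Vantage gets 1.
Maximizing over -4, -8, 0, 1, Vantage chooses P4. Subgame-perfect outcome: (P4, Deluxe) with payoffs (1, 6).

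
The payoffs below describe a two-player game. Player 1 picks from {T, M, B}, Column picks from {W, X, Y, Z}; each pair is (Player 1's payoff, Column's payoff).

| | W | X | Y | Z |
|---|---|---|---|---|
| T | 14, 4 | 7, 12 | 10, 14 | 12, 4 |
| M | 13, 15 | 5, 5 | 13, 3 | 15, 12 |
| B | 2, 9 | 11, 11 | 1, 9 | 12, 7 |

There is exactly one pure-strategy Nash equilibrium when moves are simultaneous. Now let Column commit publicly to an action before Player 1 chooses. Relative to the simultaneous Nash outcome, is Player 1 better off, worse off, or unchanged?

Player 1 best-responds to each possible Column move:
- W: BR = T, leader payoff 4.
- X: BR = B, leader payoff 11.
- Y: BR = M, leader payoff 3.
- Z: BR = M, leader payoff 12.
Column's induced payoffs are 4, 11, 3, 12, so Column commits to Z. Subgame-perfect outcome: (M, Z) with payoffs (15, 12).
Now find the simultaneous Nash equilibrium.
Player 1's best replies: W→T; X→B; Y→M; Z→M.
Column's best replies: T→Y; M→W; B→X.
Only (B, X) has each player best-responding; Nash payoffs (11, 11).
Player 1 earns 15 sequentially versus 11 at the Nash outcome: better off.

better off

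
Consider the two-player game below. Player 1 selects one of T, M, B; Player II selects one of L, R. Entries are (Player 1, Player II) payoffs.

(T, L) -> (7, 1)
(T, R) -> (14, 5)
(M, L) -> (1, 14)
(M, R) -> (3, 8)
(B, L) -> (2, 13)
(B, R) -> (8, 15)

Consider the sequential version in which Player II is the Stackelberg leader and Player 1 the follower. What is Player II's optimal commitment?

Backward induction with Player II moving first.
- L: Player 1 compares 7, 1, 2 and picks T; Player II would get 1.
- R: Player 1 compares 14, 3, 8 and picks T; Player II would get 5.
Maximizing over 1, 5, Player II chooses R. Subgame-perfect outcome: (T, R) with payoffs (14, 5).

R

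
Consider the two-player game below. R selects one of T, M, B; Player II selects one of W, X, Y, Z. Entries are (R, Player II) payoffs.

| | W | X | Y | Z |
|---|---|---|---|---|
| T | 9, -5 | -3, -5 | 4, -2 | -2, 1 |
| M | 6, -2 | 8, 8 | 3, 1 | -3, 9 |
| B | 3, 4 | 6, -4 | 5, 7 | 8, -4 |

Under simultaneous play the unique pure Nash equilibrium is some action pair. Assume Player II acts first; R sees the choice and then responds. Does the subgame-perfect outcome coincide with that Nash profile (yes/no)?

no

Backward induction with Player II moving first.
- W: R compares 9, 6, 3 and picks T; Player II would get -5.
- X: R compares -3, 8, 6 and picks M; Player II would get 8.
- Y: R compares 4, 3, 5 and picks B; Player II would get 7.
- Z: R compares -2, -3, 8 and picks B; Player II would get -4.
Maximizing over -5, 8, 7, -4, Player II chooses X. Subgame-perfect outcome: (M, X) with payoffs (8, 8).
Under simultaneous play:
R's best replies: W→T; X→M; Y→B; Z→B.
Player II's best replies: T→Z; M→Z; B→Y.
Only (B, Y) has each player best-responding; Nash payoffs (5, 7).
Sequential outcome (M, X) differs from the Nash profile (B, Y).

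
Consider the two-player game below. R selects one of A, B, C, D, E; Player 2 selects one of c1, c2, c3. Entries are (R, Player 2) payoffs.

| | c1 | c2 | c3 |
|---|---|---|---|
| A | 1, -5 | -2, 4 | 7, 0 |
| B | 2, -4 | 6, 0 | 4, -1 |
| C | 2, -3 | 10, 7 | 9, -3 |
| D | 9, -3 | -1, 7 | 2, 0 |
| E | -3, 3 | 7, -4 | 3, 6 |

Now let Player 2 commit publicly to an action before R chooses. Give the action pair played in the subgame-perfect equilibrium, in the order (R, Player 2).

(C, c2)

Backward induction with Player 2 moving first.
- c1: BR = D, leader payoff -3.
- c2: BR = C, leader payoff 7.
- c3: BR = C, leader payoff -3.
Maximizing over -3, 7, -3, Player 2 chooses c2. Subgame-perfect outcome: (C, c2) with payoffs (10, 7).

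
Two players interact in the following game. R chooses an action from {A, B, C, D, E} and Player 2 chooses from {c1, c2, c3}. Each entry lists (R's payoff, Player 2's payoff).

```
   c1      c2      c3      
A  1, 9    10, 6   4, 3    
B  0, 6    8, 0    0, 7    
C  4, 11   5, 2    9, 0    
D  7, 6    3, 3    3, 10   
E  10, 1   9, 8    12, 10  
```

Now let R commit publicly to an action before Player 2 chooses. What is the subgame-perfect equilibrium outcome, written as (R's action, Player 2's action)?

Player 2 best-responds to each possible R move:
- A: Player 2 compares 9, 6, 3 and picks c1; R would get 1.
- B: Player 2 compares 6, 0, 7 and picks c3; R would get 0.
- C: Player 2 compares 11, 2, 0 and picks c1; R would get 4.
- D: Player 2 compares 6, 3, 10 and picks c3; R would get 3.
- E: Player 2 compares 1, 8, 10 and picks c3; R would get 12.
Among 1, 0, 4, 3, 12, the best is 12 at E. Subgame-perfect outcome: (E, c3) with payoffs (12, 10).

(E, c3)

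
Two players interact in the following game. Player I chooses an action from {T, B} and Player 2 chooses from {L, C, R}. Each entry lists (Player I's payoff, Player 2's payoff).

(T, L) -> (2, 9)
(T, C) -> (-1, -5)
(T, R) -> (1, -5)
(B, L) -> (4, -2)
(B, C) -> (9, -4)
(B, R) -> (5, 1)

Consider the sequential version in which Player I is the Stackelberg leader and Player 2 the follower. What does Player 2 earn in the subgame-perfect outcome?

Solve by backward induction (Player I leads).
- T: BR = L, leader payoff 2.
- B: BR = R, leader payoff 5.
Among 2, 5, the best is 5 at B. Subgame-perfect outcome: (B, R) with payoffs (5, 1).

1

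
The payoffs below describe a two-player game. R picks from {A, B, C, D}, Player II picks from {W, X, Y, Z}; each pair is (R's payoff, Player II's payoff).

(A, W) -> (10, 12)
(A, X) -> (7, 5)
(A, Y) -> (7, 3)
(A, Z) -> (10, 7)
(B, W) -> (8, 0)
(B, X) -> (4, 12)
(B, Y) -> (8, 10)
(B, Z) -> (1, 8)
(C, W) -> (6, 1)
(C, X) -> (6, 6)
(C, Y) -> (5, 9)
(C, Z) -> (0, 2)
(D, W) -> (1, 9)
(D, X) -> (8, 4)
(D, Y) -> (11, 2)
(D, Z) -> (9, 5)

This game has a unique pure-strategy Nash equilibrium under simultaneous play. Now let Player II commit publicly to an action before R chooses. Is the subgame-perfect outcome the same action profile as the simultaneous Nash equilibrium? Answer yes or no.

Solve by backward induction (Player II leads).
- W → R plays A (best of 10, 8, 6, 1); Player II gets 12.
- X → R plays D (best of 7, 4, 6, 8); Player II gets 4.
- Y → R plays D (best of 7, 8, 5, 11); Player II gets 2.
- Z → R plays A (best of 10, 1, 0, 9); Player II gets 7.
Among 12, 4, 2, 7, the best is 12 at W. Subgame-perfect outcome: (A, W) with payoffs (10, 12).
Under simultaneous play:
R's best replies: W→A; X→D; Y→D; Z→A.
Player II's best replies: A→W; B→X; C→Y; D→W.
Only (A, W) has each player best-responding; Nash payoffs (10, 12).
Sequential outcome (A, W) coincides with the Nash profile (A, W).

yes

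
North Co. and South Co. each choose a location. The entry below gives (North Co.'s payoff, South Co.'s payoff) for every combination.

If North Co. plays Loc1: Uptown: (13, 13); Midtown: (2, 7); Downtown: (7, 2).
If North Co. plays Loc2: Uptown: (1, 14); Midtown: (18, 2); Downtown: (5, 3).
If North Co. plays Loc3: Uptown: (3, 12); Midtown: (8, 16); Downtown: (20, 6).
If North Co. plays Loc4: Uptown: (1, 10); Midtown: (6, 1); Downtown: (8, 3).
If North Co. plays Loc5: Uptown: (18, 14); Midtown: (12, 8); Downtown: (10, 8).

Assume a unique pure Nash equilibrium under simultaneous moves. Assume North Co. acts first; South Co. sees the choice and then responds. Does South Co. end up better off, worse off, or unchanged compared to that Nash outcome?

unchanged

Backward induction with North Co. moving first.
- Loc1: BR = Uptown, leader payoff 13.
- Loc2: BR = Uptown, leader payoff 1.
- Loc3: BR = Midtown, leader payoff 8.
- Loc4: BR = Uptown, leader payoff 1.
- Loc5: BR = Uptown, leader payoff 18.
North Co.'s induced payoffs are 13, 1, 8, 1, 18, so North Co. commits to Loc5. Subgame-perfect outcome: (Loc5, Uptown) with payoffs (18, 14).
Now find the simultaneous Nash equilibrium.
North Co.'s best replies: Uptown→Loc5; Midtown→Loc2; Downtown→Loc3.
South Co.'s best replies: Loc1→Uptown; Loc2→Uptown; Loc3→Midtown; Loc4→Uptown; Loc5→Uptown.
The unique mutual best reply is (Loc5, Uptown), giving (18, 14).
South Co. earns 14 sequentially versus 14 at the Nash outcome: unchanged.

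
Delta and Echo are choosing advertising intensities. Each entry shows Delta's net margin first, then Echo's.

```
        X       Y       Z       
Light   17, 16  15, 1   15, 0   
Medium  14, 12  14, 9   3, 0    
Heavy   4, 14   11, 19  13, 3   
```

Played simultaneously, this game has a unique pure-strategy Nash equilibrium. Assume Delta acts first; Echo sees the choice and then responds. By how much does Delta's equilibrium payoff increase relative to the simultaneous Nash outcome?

Echo best-responds to each possible Delta move:
- Light → Echo plays X (best of 16, 1, 0); Delta gets 17.
- Medium → Echo plays X (best of 12, 9, 0); Delta gets 14.
- Heavy → Echo plays Y (best of 14, 19, 3); Delta gets 11.
Delta's induced payoffs are 17, 14, 11, so Delta commits to Light. Subgame-perfect outcome: (Light, X) with payoffs (17, 16).
Under simultaneous play:
Delta's best replies: X→Light; Y→Light; Z→Light.
Echo's best replies: Light→X; Medium→X; Heavy→Y.
The unique mutual best reply is (Light, X), giving (17, 16).
Delta's commitment gain: 17 − 17 = 0.

0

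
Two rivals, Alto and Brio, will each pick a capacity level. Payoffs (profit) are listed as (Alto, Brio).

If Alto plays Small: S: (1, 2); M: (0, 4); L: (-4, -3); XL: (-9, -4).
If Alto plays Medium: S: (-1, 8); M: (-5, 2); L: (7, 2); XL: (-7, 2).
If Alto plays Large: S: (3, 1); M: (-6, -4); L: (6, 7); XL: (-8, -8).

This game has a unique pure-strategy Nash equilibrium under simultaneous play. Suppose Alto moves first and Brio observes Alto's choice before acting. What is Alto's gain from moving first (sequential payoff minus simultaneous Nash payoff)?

6

Brio best-responds to each possible Alto move:
- Small: BR = M, leader payoff 0.
- Medium: BR = S, leader payoff -1.
- Large: BR = L, leader payoff 6.
Alto's induced payoffs are 0, -1, 6, so Alto commits to Large. Subgame-perfect outcome: (Large, L) with payoffs (6, 7).
For the simultaneous game, intersect best replies.
Alto's best replies: S→Large; M→Small; L→Medium; XL→Medium.
Brio's best replies: Small→M; Medium→S; Large→L.
Only (Small, M) has each player best-responding; Nash payoffs (0, 4).
Alto's commitment gain: 6 − 0 = 6.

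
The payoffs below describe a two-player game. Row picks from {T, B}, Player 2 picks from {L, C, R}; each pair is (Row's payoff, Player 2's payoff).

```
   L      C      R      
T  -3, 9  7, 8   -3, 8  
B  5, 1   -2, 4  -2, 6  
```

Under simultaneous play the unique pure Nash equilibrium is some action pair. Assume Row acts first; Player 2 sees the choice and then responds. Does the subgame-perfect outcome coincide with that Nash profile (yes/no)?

yes

Player 2 best-responds to each possible Row move:
- T: Player 2 compares 9, 8, 8 and picks L; Row would get -3.
- B: Player 2 compares 1, 4, 6 and picks R; Row would get -2.
Among -3, -2, the best is -2 at B. Subgame-perfect outcome: (B, R) with payoffs (-2, 6).
Now find the simultaneous Nash equilibrium.
Row's best replies: L→B; C→T; R→B.
Player 2's best replies: T→L; B→R.
Only (B, R) has each player best-responding; Nash payoffs (-2, 6).
Sequential outcome (B, R) coincides with the Nash profile (B, R).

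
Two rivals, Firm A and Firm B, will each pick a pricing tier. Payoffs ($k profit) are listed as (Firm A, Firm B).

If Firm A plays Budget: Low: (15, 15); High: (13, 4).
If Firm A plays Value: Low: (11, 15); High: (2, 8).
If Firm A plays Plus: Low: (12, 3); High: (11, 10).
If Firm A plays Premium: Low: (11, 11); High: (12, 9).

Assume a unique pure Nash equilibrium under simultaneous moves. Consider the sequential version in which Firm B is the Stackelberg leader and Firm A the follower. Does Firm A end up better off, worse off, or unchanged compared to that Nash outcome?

unchanged

Firm A best-responds to each possible Firm B move:
- Low: BR = Budget, leader payoff 15.
- High: BR = Budget, leader payoff 4.
Among 15, 4, the best is 15 at Low. Subgame-perfect outcome: (Budget, Low) with payoffs (15, 15).
Now find the simultaneous Nash equilibrium.
Firm A's best replies: Low→Budget; High→Budget.
Firm B's best replies: Budget→Low; Value→Low; Plus→High; Premium→Low.
Only (Budget, Low) has each player best-responding; Nash payoffs (15, 15).
Firm A earns 15 sequentially versus 15 at the Nash outcome: unchanged.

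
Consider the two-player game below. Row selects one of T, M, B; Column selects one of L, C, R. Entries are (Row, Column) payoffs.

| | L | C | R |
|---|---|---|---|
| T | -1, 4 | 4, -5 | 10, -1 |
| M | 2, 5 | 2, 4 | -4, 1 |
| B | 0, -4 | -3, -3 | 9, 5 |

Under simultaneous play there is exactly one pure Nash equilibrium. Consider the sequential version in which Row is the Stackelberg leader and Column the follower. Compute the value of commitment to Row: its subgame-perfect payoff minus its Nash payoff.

Work backward from Column's decision.
- T: BR = L, leader payoff -1.
- M: BR = L, leader payoff 2.
- B: BR = R, leader payoff 9.
Row's induced payoffs are -1, 2, 9, so Row commits to B. Subgame-perfect outcome: (B, R) with payoffs (9, 5).
Now find the simultaneous Nash equilibrium.
Row's best replies: L→M; C→T; R→T.
Column's best replies: T→L; M→L; B→R.
The unique mutual best reply is (M, L), giving (2, 5).
Row's commitment gain: 9 − 2 = 7.

7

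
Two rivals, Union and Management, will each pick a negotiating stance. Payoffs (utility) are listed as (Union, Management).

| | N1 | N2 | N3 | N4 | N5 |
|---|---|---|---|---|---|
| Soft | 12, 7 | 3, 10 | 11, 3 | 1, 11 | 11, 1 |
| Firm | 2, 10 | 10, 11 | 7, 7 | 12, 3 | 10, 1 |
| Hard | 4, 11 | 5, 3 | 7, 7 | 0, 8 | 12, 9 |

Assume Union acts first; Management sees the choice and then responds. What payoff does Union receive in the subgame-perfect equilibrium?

Solve by backward induction (Union leads).
- Soft: BR = N4, leader payoff 1.
- Firm: BR = N2, leader payoff 10.
- Hard: BR = N1, leader payoff 4.
Maximizing over 1, 10, 4, Union chooses Firm. Subgame-perfect outcome: (Firm, N2) with payoffs (10, 11).

10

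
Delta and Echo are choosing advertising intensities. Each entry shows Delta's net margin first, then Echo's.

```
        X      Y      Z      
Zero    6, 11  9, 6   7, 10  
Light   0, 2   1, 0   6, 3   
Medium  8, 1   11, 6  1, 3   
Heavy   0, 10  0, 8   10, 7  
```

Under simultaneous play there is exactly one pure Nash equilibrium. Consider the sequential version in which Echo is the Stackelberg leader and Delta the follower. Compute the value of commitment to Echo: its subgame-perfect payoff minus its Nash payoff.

1

Work backward from Delta's decision.
- X: Delta compares 6, 0, 8, 0 and picks Medium; Echo would get 1.
- Y: Delta compares 9, 1, 11, 0 and picks Medium; Echo would get 6.
- Z: Delta compares 7, 6, 1, 10 and picks Heavy; Echo would get 7.
Echo's induced payoffs are 1, 6, 7, so Echo commits to Z. Subgame-perfect outcome: (Heavy, Z) with payoffs (10, 7).
Under simultaneous play:
Delta's best replies: X→Medium; Y→Medium; Z→Heavy.
Echo's best replies: Zero→X; Light→Z; Medium→Y; Heavy→X.
Only (Medium, Y) has each player best-responding; Nash payoffs (11, 6).
Echo's commitment gain: 7 − 6 = 1.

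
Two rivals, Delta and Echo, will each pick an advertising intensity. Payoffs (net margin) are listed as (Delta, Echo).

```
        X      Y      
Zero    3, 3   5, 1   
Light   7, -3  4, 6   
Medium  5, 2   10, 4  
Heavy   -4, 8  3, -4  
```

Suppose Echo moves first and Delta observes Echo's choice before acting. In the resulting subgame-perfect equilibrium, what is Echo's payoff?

Work backward from Delta's decision.
- X → Delta plays Light (best of 3, 7, 5, -4); Echo gets -3.
- Y → Delta plays Medium (best of 5, 4, 10, 3); Echo gets 4.
Echo's induced payoffs are -3, 4, so Echo commits to Y. Subgame-perfect outcome: (Medium, Y) with payoffs (10, 4).

4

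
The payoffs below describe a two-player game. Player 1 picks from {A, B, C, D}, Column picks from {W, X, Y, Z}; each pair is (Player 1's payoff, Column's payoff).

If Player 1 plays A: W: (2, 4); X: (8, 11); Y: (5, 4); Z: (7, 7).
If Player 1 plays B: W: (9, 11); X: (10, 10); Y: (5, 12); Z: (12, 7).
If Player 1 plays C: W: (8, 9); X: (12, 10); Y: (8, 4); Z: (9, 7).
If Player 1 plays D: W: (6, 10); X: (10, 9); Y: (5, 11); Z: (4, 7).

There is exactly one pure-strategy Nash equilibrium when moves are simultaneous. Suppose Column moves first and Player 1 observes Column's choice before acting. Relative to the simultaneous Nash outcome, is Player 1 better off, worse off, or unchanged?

worse off

Backward induction with Column moving first.
- W: BR = B, leader payoff 11.
- X: BR = C, leader payoff 10.
- Y: BR = C, leader payoff 4.
- Z: BR = B, leader payoff 7.
Among 11, 10, 4, 7, the best is 11 at W. Subgame-perfect outcome: (B, W) with payoffs (9, 11).
Now find the simultaneous Nash equilibrium.
Player 1's best replies: W→B; X→C; Y→C; Z→B.
Column's best replies: A→X; B→Y; C→X; D→Y.
The unique mutual best reply is (C, X), giving (12, 10).
Player 1 earns 9 sequentially versus 12 at the Nash outcome: worse off.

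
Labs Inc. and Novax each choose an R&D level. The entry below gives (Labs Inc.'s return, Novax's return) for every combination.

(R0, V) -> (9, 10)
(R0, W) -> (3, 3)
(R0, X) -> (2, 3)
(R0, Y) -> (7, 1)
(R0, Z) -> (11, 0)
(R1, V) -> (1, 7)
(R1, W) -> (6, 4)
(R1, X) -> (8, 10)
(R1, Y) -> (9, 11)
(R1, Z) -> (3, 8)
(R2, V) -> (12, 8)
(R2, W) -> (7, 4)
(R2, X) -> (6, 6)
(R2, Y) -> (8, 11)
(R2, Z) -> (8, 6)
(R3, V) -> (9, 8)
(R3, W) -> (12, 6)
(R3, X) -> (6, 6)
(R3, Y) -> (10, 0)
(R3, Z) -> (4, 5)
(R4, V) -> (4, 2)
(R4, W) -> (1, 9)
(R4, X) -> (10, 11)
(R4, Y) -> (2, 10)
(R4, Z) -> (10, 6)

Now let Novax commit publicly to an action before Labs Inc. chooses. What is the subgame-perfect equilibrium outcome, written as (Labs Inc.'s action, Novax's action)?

Backward induction with Novax moving first.
- V → Labs Inc. plays R2 (best of 9, 1, 12, 9, 4); Novax gets 8.
- W → Labs Inc. plays R3 (best of 3, 6, 7, 12, 1); Novax gets 6.
- X → Labs Inc. plays R4 (best of 2, 8, 6, 6, 10); Novax gets 11.
- Y → Labs Inc. plays R3 (best of 7, 9, 8, 10, 2); Novax gets 0.
- Z → Labs Inc. plays R0 (best of 11, 3, 8, 4, 10); Novax gets 0.
Novax's induced payoffs are 8, 6, 11, 0, 0, so Novax commits to X. Subgame-perfect outcome: (R4, X) with payoffs (10, 11).

(R4, X)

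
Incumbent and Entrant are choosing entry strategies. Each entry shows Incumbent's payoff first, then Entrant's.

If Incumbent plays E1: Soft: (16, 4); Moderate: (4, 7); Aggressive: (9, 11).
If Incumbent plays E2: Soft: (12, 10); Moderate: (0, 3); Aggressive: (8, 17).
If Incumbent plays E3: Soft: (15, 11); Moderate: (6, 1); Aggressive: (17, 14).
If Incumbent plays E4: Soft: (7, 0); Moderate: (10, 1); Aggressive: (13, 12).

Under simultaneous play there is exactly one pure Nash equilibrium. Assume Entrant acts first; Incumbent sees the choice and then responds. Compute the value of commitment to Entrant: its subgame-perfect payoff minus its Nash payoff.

0

Backward induction with Entrant moving first.
- Soft: BR = E1, leader payoff 4.
- Moderate: BR = E4, leader payoff 1.
- Aggressive: BR = E3, leader payoff 14.
Maximizing over 4, 1, 14, Entrant chooses Aggressive. Subgame-perfect outcome: (E3, Aggressive) with payoffs (17, 14).
Under simultaneous play:
Incumbent's best replies: Soft→E1; Moderate→E4; Aggressive→E3.
Entrant's best replies: E1→Aggressive; E2→Aggressive; E3→Aggressive; E4→Aggressive.
Only (E3, Aggressive) has each player best-responding; Nash payoffs (17, 14).
Entrant's commitment gain: 14 − 14 = 0.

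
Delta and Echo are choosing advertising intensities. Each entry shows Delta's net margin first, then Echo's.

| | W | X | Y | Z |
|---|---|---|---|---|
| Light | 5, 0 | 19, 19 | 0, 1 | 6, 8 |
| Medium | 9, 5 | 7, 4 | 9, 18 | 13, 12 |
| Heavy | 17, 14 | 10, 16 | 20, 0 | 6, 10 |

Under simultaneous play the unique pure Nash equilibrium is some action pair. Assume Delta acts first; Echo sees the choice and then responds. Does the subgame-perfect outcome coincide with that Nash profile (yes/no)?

Echo best-responds to each possible Delta move:
- Light → Echo plays X (best of 0, 19, 1, 8); Delta gets 19.
- Medium → Echo plays Y (best of 5, 4, 18, 12); Delta gets 9.
- Heavy → Echo plays X (best of 14, 16, 0, 10); Delta gets 10.
Among 19, 9, 10, the best is 19 at Light. Subgame-perfect outcome: (Light, X) with payoffs (19, 19).
For the simultaneous game, intersect best replies.
Delta's best replies: W→Heavy; X→Light; Y→Heavy; Z→Medium.
Echo's best replies: Light→X; Medium→Y; Heavy→X.
The unique mutual best reply is (Light, X), giving (19, 19).
Sequential outcome (Light, X) coincides with the Nash profile (Light, X).

yes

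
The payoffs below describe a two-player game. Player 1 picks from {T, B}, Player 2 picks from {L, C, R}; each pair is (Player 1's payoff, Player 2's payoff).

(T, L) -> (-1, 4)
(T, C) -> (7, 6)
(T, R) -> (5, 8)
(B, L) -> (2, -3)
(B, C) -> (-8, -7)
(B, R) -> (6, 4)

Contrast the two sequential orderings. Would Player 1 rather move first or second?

If Player 1 leads: Player 2's best replies are T→R, B→R; Player 1's induced payoffs 5, 6; outcome (B, R), payoffs (6, 4).
If Player 2 leads: Player 1's best replies are L→B, C→T, R→B; Player 2's induced payoffs -3, 6, 4; outcome (T, C), payoffs (7, 6).
Player 1 gets 6 moving first and 7 moving second, so Player 1 prefers to move second.

second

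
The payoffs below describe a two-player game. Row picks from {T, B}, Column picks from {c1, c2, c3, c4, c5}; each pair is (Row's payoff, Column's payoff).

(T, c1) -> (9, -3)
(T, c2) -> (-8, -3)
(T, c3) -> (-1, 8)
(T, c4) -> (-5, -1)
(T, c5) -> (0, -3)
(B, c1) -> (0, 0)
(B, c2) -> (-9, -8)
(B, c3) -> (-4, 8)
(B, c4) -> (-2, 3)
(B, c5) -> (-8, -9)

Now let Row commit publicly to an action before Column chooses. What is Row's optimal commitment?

Solve by backward induction (Row leads).
- T → Column plays c3 (best of -3, -3, 8, -1, -3); Row gets -1.
- B → Column plays c3 (best of 0, -8, 8, 3, -9); Row gets -4.
Among -1, -4, the best is -1 at T. Subgame-perfect outcome: (T, c3) with payoffs (-1, 8).

T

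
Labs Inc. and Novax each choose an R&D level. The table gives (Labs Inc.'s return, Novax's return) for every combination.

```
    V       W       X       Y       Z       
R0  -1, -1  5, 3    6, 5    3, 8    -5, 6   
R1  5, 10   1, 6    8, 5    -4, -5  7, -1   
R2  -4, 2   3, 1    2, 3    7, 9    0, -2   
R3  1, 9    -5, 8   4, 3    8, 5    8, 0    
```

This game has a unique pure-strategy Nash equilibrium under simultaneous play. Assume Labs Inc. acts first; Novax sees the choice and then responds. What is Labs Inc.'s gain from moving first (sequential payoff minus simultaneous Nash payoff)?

Novax best-responds to each possible Labs Inc. move:
- R0: BR = Y, leader payoff 3.
- R1: BR = V, leader payoff 5.
- R2: BR = Y, leader payoff 7.
- R3: BR = V, leader payoff 1.
Labs Inc.'s induced payoffs are 3, 5, 7, 1, so Labs Inc. commits to R2. Subgame-perfect outcome: (R2, Y) with payoffs (7, 9).
For the simultaneous game, intersect best replies.
Labs Inc.'s best replies: V→R1; W→R0; X→R1; Y→R3; Z→R3.
Novax's best replies: R0→Y; R1→V; R2→Y; R3→V.
Only (R1, V) has each player best-responding; Nash payoffs (5, 10).
Labs Inc.'s commitment gain: 7 − 5 = 2.

2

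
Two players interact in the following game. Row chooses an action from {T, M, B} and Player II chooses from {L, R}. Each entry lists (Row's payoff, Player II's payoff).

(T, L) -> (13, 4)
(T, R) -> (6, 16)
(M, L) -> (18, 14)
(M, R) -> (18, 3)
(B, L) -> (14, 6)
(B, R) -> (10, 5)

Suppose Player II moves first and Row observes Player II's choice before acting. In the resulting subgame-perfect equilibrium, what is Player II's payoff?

14

Solve by backward induction (Player II leads).
- L: BR = M, leader payoff 14.
- R: BR = M, leader payoff 3.
Player II's induced payoffs are 14, 3, so Player II commits to L. Subgame-perfect outcome: (M, L) with payoffs (18, 14).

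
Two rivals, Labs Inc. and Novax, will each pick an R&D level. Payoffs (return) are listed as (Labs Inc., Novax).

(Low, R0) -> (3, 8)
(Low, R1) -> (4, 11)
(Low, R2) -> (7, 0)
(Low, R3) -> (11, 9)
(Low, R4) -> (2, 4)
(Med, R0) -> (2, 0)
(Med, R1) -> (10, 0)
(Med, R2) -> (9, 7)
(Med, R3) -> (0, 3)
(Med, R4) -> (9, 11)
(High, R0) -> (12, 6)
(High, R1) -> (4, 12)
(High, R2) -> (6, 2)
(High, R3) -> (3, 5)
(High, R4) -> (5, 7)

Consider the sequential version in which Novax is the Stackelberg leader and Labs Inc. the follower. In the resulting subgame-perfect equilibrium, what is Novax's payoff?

11

Labs Inc. best-responds to each possible Novax move:
- R0 → Labs Inc. plays High (best of 3, 2, 12); Novax gets 6.
- R1 → Labs Inc. plays Med (best of 4, 10, 4); Novax gets 0.
- R2 → Labs Inc. plays Med (best of 7, 9, 6); Novax gets 7.
- R3 → Labs Inc. plays Low (best of 11, 0, 3); Novax gets 9.
- R4 → Labs Inc. plays Med (best of 2, 9, 5); Novax gets 11.
Novax's induced payoffs are 6, 0, 7, 9, 11, so Novax commits to R4. Subgame-perfect outcome: (Med, R4) with payoffs (9, 11).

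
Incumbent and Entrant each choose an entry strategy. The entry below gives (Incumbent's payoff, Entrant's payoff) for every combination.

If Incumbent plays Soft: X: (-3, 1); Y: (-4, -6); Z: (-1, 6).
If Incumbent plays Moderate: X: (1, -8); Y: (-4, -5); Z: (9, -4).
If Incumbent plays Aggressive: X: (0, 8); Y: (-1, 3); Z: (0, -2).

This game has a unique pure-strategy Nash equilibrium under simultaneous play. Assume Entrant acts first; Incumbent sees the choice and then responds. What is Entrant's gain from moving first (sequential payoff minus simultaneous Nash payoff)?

Work backward from Incumbent's decision.
- X: Incumbent compares -3, 1, 0 and picks Moderate; Entrant would get -8.
- Y: Incumbent compares -4, -4, -1 and picks Aggressive; Entrant would get 3.
- Z: Incumbent compares -1, 9, 0 and picks Moderate; Entrant would get -4.
Maximizing over -8, 3, -4, Entrant chooses Y. Subgame-perfect outcome: (Aggressive, Y) with payoffs (-1, 3).
Under simultaneous play:
Incumbent's best replies: X→Moderate; Y→Aggressive; Z→Moderate.
Entrant's best replies: Soft→Z; Moderate→Z; Aggressive→X.
Only (Moderate, Z) has each player best-responding; Nash payoffs (9, -4).
Entrant's commitment gain: 3 − -4 = 7.

7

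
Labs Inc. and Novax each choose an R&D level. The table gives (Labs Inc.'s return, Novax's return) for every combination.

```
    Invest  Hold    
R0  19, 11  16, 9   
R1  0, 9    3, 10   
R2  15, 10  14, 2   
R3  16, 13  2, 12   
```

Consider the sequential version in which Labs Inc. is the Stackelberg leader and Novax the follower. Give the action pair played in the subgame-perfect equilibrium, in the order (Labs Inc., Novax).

(R0, Invest)

Backward induction with Labs Inc. moving first.
- R0 → Novax plays Invest (best of 11, 9); Labs Inc. gets 19.
- R1 → Novax plays Hold (best of 9, 10); Labs Inc. gets 3.
- R2 → Novax plays Invest (best of 10, 2); Labs Inc. gets 15.
- R3 → Novax plays Invest (best of 13, 12); Labs Inc. gets 16.
Maximizing over 19, 3, 15, 16, Labs Inc. chooses R0. Subgame-perfect outcome: (R0, Invest) with payoffs (19, 11).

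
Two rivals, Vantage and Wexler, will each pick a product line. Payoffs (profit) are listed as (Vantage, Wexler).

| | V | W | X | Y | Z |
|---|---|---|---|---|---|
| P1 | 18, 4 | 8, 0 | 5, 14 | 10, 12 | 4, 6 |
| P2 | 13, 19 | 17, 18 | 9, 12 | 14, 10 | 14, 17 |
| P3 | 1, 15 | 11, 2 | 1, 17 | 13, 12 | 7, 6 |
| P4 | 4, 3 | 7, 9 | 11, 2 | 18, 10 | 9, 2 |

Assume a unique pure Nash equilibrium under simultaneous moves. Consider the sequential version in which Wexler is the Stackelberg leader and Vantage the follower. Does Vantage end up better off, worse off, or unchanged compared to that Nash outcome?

worse off

Vantage best-responds to each possible Wexler move:
- V → Vantage plays P1 (best of 18, 13, 1, 4); Wexler gets 4.
- W → Vantage plays P2 (best of 8, 17, 11, 7); Wexler gets 18.
- X → Vantage plays P4 (best of 5, 9, 1, 11); Wexler gets 2.
- Y → Vantage plays P4 (best of 10, 14, 13, 18); Wexler gets 10.
- Z → Vantage plays P2 (best of 4, 14, 7, 9); Wexler gets 17.
Wexler's induced payoffs are 4, 18, 2, 10, 17, so Wexler commits to W. Subgame-perfect outcome: (P2, W) with payoffs (17, 18).
For the simultaneous game, intersect best replies.
Vantage's best replies: V→P1; W→P2; X→P4; Y→P4; Z→P2.
Wexler's best replies: P1→X; P2→V; P3→X; P4→Y.
Only (P4, Y) has each player best-responding; Nash payoffs (18, 10).
Vantage earns 17 sequentially versus 18 at the Nash outcome: worse off.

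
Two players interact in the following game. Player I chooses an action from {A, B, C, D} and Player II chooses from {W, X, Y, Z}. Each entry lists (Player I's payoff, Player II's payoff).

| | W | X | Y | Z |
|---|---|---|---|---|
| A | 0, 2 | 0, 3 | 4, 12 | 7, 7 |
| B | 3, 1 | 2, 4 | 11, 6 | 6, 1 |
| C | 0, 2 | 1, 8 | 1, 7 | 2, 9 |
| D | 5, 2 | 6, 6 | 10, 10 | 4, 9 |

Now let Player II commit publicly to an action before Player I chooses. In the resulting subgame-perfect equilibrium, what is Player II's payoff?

Solve by backward induction (Player II leads).
- W: BR = D, leader payoff 2.
- X: BR = D, leader payoff 6.
- Y: BR = B, leader payoff 6.
- Z: BR = A, leader payoff 7.
Maximizing over 2, 6, 6, 7, Player II chooses Z. Subgame-perfect outcome: (A, Z) with payoffs (7, 7).

7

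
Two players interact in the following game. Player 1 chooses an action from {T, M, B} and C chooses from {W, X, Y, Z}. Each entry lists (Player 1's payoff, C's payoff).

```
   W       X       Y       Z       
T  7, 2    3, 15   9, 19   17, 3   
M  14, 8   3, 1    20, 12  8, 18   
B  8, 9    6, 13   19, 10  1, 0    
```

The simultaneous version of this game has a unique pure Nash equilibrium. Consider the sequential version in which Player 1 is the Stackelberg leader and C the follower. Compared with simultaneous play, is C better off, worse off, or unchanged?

better off

Work backward from C's decision.
- T: C compares 2, 15, 19, 3 and picks Y; Player 1 would get 9.
- M: C compares 8, 1, 12, 18 and picks Z; Player 1 would get 8.
- B: C compares 9, 13, 10, 0 and picks X; Player 1 would get 6.
Among 9, 8, 6, the best is 9 at T. Subgame-perfect outcome: (T, Y) with payoffs (9, 19).
For the simultaneous game, intersect best replies.
Player 1's best replies: W→M; X→B; Y→M; Z→T.
C's best replies: T→Y; M→Z; B→X.
Only (B, X) has each player best-responding; Nash payoffs (6, 13).
C earns 19 sequentially versus 13 at the Nash outcome: better off.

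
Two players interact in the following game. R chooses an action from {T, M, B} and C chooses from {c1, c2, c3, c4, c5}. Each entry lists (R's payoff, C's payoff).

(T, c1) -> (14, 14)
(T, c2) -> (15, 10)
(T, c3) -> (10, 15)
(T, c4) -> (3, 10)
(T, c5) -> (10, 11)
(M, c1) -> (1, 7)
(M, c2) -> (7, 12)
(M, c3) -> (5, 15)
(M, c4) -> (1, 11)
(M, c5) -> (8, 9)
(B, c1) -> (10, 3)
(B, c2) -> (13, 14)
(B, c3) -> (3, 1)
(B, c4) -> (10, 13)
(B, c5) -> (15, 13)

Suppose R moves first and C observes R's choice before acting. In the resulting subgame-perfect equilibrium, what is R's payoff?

Backward induction with R moving first.
- T: BR = c3, leader payoff 10.
- M: BR = c3, leader payoff 5.
- B: BR = c2, leader payoff 13.
Among 10, 5, 13, the best is 13 at B. Subgame-perfect outcome: (B, c2) with payoffs (13, 14).

13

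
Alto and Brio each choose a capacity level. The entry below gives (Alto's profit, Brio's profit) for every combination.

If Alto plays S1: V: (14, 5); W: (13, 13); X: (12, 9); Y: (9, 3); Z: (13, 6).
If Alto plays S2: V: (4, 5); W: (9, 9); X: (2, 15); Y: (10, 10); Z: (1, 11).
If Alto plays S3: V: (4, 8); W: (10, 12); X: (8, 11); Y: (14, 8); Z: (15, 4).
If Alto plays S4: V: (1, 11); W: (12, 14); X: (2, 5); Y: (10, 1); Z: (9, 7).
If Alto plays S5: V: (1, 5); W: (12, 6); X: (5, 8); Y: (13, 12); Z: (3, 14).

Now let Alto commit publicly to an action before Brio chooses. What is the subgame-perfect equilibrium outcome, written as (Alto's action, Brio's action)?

Solve by backward induction (Alto leads).
- S1: BR = W, leader payoff 13.
- S2: BR = X, leader payoff 2.
- S3: BR = W, leader payoff 10.
- S4: BR = W, leader payoff 12.
- S5: BR = Z, leader payoff 3.
Among 13, 2, 10, 12, 3, the best is 13 at S1. Subgame-perfect outcome: (S1, W) with payoffs (13, 13).

(S1, W)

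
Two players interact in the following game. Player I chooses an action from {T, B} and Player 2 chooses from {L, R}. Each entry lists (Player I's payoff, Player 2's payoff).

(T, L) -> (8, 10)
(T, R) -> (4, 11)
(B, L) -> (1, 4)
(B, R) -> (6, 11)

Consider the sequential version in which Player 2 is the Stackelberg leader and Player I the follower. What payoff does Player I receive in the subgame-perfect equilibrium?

6

Work backward from Player I's decision.
- L: Player I compares 8, 1 and picks T; Player 2 would get 10.
- R: Player I compares 4, 6 and picks B; Player 2 would get 11.
Among 10, 11, the best is 11 at R. Subgame-perfect outcome: (B, R) with payoffs (6, 11).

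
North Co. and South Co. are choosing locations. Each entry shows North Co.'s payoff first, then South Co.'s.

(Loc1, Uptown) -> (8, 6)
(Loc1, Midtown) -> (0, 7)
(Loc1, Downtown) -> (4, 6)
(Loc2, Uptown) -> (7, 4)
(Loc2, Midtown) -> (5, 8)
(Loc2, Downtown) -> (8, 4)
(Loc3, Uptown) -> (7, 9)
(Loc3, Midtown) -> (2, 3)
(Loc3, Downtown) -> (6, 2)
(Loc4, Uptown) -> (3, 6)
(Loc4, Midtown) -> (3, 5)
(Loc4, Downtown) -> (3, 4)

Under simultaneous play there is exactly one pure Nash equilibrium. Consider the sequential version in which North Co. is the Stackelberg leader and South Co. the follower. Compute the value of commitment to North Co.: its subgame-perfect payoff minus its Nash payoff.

2

South Co. best-responds to each possible North Co. move:
- Loc1: South Co. compares 6, 7, 6 and picks Midtown; North Co. would get 0.
- Loc2: South Co. compares 4, 8, 4 and picks Midtown; North Co. would get 5.
- Loc3: South Co. compares 9, 3, 2 and picks Uptown; North Co. would get 7.
- Loc4: South Co. compares 6, 5, 4 and picks Uptown; North Co. would get 3.
North Co.'s induced payoffs are 0, 5, 7, 3, so North Co. commits to Loc3. Subgame-perfect outcome: (Loc3, Uptown) with payoffs (7, 9).
Now find the simultaneous Nash equilibrium.
North Co.'s best replies: Uptown→Loc1; Midtown→Loc2; Downtown→Loc2.
South Co.'s best replies: Loc1→Midtown; Loc2→Midtown; Loc3→Uptown; Loc4→Uptown.
Only (Loc2, Midtown) has each player best-responding; Nash payoffs (5, 8).
North Co.'s commitment gain: 7 − 5 = 2.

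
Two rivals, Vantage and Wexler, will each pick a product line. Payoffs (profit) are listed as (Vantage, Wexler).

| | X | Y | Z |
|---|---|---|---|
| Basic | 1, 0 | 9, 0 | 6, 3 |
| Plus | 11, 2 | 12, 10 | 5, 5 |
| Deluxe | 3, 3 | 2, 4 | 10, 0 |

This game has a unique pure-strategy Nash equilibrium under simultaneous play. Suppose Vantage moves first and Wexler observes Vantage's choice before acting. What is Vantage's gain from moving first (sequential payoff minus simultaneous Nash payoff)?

0

Wexler best-responds to each possible Vantage move:
- Basic → Wexler plays Z (best of 0, 0, 3); Vantage gets 6.
- Plus → Wexler plays Y (best of 2, 10, 5); Vantage gets 12.
- Deluxe → Wexler plays Y (best of 3, 4, 0); Vantage gets 2.
Among 6, 12, 2, the best is 12 at Plus. Subgame-perfect outcome: (Plus, Y) with payoffs (12, 10).
Under simultaneous play:
Vantage's best replies: X→Plus; Y→Plus; Z→Deluxe.
Wexler's best replies: Basic→Z; Plus→Y; Deluxe→Y.
The unique mutual best reply is (Plus, Y), giving (12, 10).
Vantage's commitment gain: 12 − 12 = 0.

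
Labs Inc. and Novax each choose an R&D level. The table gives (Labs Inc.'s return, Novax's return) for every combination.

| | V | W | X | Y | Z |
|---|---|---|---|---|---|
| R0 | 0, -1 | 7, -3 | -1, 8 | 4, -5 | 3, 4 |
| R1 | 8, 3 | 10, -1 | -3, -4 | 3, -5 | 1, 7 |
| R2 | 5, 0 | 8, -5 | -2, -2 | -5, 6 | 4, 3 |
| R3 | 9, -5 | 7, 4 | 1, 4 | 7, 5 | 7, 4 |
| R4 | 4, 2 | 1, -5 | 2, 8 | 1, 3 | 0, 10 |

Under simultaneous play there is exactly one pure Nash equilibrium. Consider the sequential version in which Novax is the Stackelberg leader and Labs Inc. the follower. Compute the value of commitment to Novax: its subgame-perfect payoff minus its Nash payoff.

3

Backward induction with Novax moving first.
- V: BR = R3, leader payoff -5.
- W: BR = R1, leader payoff -1.
- X: BR = R4, leader payoff 8.
- Y: BR = R3, leader payoff 5.
- Z: BR = R3, leader payoff 4.
Maximizing over -5, -1, 8, 5, 4, Novax chooses X. Subgame-perfect outcome: (R4, X) with payoffs (2, 8).
Under simultaneous play:
Labs Inc.'s best replies: V→R3; W→R1; X→R4; Y→R3; Z→R3.
Novax's best replies: R0→X; R1→Z; R2→Y; R3→Y; R4→Z.
Only (R3, Y) has each player best-responding; Nash payoffs (7, 5).
Novax's commitment gain: 8 − 5 = 3.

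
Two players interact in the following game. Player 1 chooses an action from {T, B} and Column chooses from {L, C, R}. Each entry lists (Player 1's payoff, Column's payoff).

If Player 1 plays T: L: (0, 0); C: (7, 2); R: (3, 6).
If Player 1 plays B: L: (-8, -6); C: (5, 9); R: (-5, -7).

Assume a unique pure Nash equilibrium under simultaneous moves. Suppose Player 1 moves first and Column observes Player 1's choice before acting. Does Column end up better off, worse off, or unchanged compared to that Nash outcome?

Column best-responds to each possible Player 1 move:
- T: Column compares 0, 2, 6 and picks R; Player 1 would get 3.
- B: Column compares -6, 9, -7 and picks C; Player 1 would get 5.
Maximizing over 3, 5, Player 1 chooses B. Subgame-perfect outcome: (B, C) with payoffs (5, 9).
Now find the simultaneous Nash equilibrium.
Player 1's best replies: L→T; C→T; R→T.
Column's best replies: T→R; B→C.
The unique mutual best reply is (T, R), giving (3, 6).
Column earns 9 sequentially versus 6 at the Nash outcome: better off.

better off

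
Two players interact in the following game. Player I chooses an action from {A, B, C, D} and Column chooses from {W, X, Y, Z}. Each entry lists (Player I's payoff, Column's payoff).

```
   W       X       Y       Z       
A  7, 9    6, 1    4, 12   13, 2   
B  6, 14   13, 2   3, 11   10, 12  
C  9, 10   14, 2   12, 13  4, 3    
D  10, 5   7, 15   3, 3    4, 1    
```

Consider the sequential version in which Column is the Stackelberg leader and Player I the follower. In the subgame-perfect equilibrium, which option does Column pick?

Solve by backward induction (Column leads).
- W → Player I plays D (best of 7, 6, 9, 10); Column gets 5.
- X → Player I plays C (best of 6, 13, 14, 7); Column gets 2.
- Y → Player I plays C (best of 4, 3, 12, 3); Column gets 13.
- Z → Player I plays A (best of 13, 10, 4, 4); Column gets 2.
Among 5, 2, 13, 2, the best is 13 at Y. Subgame-perfect outcome: (C, Y) with payoffs (12, 13).

Y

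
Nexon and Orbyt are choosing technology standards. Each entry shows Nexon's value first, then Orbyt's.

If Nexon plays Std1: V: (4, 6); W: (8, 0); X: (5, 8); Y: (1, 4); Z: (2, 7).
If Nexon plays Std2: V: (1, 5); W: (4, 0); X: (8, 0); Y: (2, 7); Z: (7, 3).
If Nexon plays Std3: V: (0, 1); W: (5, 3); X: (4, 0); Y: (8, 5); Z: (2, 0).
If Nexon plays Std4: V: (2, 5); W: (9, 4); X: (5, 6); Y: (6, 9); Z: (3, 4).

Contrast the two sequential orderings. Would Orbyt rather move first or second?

If Nexon leads: Orbyt's best replies are Std1→X, Std2→Y, Std3→Y, Std4→Y; Nexon's induced payoffs 5, 2, 8, 6; outcome (Std3, Y), payoffs (8, 5).
If Orbyt leads: Nexon's best replies are V→Std1, W→Std4, X→Std2, Y→Std3, Z→Std2; Orbyt's induced payoffs 6, 4, 0, 5, 3; outcome (Std1, V), payoffs (4, 6).
Orbyt gets 6 moving first and 5 moving second, so Orbyt prefers to move first.

first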